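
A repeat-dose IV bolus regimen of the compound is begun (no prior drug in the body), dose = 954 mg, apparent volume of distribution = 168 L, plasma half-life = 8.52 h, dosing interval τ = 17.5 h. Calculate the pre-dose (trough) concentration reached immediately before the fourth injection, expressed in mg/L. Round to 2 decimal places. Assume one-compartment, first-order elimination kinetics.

1.78 mg/L

C₀ per dose = Dose / Vd = 954 / 168 = 5.679 mg/L
k = ln2 / t½ = 0.693147 / 8.52 = 0.08136 h⁻¹
Fraction remaining after one interval: r = e^(−kτ) = e^(−0.08136 × 17.5) = 0.2408
Before dose 4, 3 doses have been given (aged 1τ, 2τ, 3τ).
C_trough = C₀ × (r + r² + … + r^3) = C₀ × r(1−r^3)/(1−r)
        = 5.679 × 0.2408 × (1 − 0.01396) / (1 − 0.2408) = 1.776 mg/L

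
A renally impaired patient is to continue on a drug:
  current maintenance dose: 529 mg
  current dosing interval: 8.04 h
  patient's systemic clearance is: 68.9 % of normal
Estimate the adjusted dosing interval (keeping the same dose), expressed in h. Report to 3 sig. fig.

To keep the same average steady-state level, dosing rate must scale with clearance.
CL ratio = 68.9 / 100 = 0.6890
New interval (same dose) = 8.04 / 0.6890 = 11.67 h

11.7 h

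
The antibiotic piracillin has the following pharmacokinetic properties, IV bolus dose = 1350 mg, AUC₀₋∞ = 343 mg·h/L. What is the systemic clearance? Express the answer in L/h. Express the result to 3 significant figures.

3.94 L/h

CL = Dose / AUC = 1350 / 343 = 3.936 L/h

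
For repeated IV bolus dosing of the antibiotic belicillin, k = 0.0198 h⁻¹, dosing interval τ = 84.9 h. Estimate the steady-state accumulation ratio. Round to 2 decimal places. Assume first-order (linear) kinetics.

1.23

e^(−kτ) = e^(−0.01980 × 84.9) = 0.1862
Accumulation ratio R = 1 / (1 − e^(−kτ)) = 1 / (1 − 0.1862) = 1.229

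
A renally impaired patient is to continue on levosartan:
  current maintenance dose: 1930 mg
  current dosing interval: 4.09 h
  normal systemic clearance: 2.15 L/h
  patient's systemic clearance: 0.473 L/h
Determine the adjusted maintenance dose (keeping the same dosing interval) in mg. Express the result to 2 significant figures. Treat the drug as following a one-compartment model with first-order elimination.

To keep the same average steady-state level, dosing rate must scale with clearance.
CL ratio = 0.473 / 2.15 = 0.2200
New dose (same interval) = 1930 × 0.2200 = 424.6 mg

420 mg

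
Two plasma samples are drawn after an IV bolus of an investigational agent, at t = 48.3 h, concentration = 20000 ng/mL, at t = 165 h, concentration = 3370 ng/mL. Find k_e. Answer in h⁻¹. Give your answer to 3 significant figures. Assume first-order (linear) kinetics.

k = ln(C₁/C₂) / (t₂ − t₁) = ln(20000/3370) / (165 − 48.3)
  = 1.781 / 116.7 = 0.01526 h⁻¹

0.0153 h⁻¹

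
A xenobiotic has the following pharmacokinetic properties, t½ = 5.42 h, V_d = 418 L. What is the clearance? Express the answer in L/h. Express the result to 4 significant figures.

53.46 L/h

k = ln2 / t½ = 0.693147 / 5.42 = 0.1279 h⁻¹
CL = k × Vd = 0.1279 × 418 = 53.46 L/h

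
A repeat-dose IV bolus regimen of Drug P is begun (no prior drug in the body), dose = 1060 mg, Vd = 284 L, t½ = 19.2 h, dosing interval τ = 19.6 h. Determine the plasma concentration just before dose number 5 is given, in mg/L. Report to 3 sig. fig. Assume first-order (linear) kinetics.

3.41 mg/L

C₀ per dose = Dose / Vd = 1060 / 284 = 3.732 mg/L
k = ln2 / t½ = 0.693147 / 19.2 = 0.03610 h⁻¹
Fraction remaining after one interval: r = e^(−kτ) = e^(−0.03610 × 19.6) = 0.4928
Before dose 5, 4 doses have been given (aged 1τ, 2τ, 3τ, 4τ).
C_trough = C₀ × (r + r² + … + r^4) = C₀ × r(1−r^4)/(1−r)
        = 3.732 × 0.4928 × (1 − 0.05898) / (1 − 0.4928) = 3.412 mg/L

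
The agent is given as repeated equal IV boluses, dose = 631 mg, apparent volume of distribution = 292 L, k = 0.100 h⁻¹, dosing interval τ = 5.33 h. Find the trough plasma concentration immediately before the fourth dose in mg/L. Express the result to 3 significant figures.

2.45 mg/L

C₀ per dose = Dose / Vd = 631 / 292 = 2.161 mg/L
Fraction remaining after one interval: r = e^(−kτ) = e^(−0.1000 × 5.33) = 0.5868
Before dose 4, 3 doses have been given (aged 1τ, 2τ, 3τ).
C_trough = C₀ × (r + r² + … + r^3) = C₀ × r(1−r^3)/(1−r)
        = 2.161 × 0.5868 × (1 − 0.2021) / (1 − 0.5868) = 2.449 mg/L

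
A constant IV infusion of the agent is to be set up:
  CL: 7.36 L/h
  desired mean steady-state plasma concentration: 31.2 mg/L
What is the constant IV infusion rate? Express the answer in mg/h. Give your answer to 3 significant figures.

At steady state, infusion rate R₀ = Css × CL = 31.2 × 7.360 = 229.6 mg/h

230 mg/h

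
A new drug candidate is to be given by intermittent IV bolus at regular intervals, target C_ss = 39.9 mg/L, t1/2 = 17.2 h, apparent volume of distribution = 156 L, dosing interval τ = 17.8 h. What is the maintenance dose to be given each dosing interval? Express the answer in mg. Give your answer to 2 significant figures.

4500 mg

k = ln2 / t½ = 0.693147 / 17.2 = 0.04030 h⁻¹
CL = k × Vd = 0.04030 × 156 = 6.287 L/h
At steady state, Dose/τ = Css × CL.
Dose = Css × CL × τ = 39.9 × 6.287 × 17.8 = 4465 mg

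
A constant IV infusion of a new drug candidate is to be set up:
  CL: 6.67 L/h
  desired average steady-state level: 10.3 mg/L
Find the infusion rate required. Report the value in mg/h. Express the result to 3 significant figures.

68.7 mg/h

At steady state, infusion rate R₀ = Css × CL = 10.3 × 6.670 = 68.70 mg/h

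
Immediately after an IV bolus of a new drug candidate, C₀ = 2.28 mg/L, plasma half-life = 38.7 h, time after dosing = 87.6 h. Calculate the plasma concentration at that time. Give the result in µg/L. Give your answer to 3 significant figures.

k = ln2 / t½ = 0.693147 / 38.7 = 0.01791 h⁻¹
C = C₀ · e^(−k·t) = 2.280 × e^(−0.01791 × 87.6)
  = 2.280 × 0.2083 = 0.4749 mg/L
Convert: 0.4749 mg/L × 1000 = 474.9 µg/L

475 µg/L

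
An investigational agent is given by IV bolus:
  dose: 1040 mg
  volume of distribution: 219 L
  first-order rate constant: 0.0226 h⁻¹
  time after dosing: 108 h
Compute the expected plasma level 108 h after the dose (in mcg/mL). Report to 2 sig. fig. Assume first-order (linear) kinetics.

0.41 mcg/mL

C₀ = Dose / Vd = 1040 / 219 = 4.749 mg/L
C = C₀ · e^(−k·t) = 4.749 × e^(−0.02260 × 108)
  = 4.749 × 0.08709 = 0.4136 mg/L
(0.4136 mg/L = 0.4136 mcg/mL)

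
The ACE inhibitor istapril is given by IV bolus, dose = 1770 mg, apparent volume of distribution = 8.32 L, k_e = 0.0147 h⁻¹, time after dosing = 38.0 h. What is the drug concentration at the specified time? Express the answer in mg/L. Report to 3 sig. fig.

122 mg/L

C₀ = Dose / Vd = 1770 / 8.32 = 212.7 mg/L
C = C₀ · e^(−k·t) = 212.7 × e^(−0.01470 × 38.0)
  = 212.7 × 0.5720 = 121.7 mg/L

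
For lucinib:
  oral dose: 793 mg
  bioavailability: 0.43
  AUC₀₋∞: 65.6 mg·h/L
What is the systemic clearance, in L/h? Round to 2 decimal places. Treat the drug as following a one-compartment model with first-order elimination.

5.20 L/h

CL = F·Dose / AUC = 0.43 × 793 / 65.6 = 5.198 L/h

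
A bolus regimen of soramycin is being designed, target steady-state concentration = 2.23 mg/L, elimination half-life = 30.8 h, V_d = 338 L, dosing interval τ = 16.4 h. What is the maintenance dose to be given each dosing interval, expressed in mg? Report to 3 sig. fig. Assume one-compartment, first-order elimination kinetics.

278 mg

k = ln2 / t½ = 0.693147 / 30.8 = 0.02250 h⁻¹
CL = k × Vd = 0.02250 × 338 = 7.605 L/h
At steady state, Dose/τ = Css × CL.
Dose = Css × CL × τ = 2.23 × 7.605 × 16.4 = 278.1 mg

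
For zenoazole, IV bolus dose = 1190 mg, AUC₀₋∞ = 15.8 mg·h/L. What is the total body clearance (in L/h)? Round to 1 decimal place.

CL = Dose / AUC = 1190 / 15.8 = 75.32 L/h

75.3 L/h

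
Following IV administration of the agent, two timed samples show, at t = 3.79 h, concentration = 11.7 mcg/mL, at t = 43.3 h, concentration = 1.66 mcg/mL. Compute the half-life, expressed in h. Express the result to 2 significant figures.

k = ln(C₁/C₂) / (t₂ − t₁) = ln(11.7/1.66) / (43.3 − 3.79)
  = 1.953 / 39.51 = 0.04943 h⁻¹
t½ = ln2 / k = 0.693147 / 0.04943 = 14.02 h

14 h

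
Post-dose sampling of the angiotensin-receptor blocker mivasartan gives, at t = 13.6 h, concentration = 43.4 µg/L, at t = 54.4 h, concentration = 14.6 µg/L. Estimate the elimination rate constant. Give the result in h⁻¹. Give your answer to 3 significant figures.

k = ln(C₁/C₂) / (t₂ − t₁) = ln(43.4/14.6) / (54.4 − 13.6)
  = 1.089 / 40.80 = 0.02669 h⁻¹

0.0267 h⁻¹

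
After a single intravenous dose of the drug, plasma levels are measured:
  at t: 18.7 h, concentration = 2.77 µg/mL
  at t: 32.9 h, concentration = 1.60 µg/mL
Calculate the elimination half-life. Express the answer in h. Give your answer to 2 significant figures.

k = ln(C₁/C₂) / (t₂ − t₁) = ln(2.77/1.60) / (32.9 − 18.7)
  = 0.5488 / 14.20 = 0.03865 h⁻¹
t½ = ln2 / k = 0.693147 / 0.03865 = 17.93 h

18 h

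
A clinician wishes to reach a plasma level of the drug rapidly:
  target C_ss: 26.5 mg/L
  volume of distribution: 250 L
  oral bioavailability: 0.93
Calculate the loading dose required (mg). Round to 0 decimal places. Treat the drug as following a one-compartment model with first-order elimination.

7124 mg

LD = Css × Vd / F = 26.5 × 250 / 0.93 = 7124 mg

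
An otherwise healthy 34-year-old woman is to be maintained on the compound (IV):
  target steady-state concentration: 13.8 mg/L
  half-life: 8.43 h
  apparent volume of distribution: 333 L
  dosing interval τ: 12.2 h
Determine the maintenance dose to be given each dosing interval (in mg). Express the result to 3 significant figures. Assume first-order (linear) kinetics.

k = ln2 / t½ = 0.693147 / 8.43 = 0.08222 h⁻¹
CL = k × Vd = 0.08222 × 333 = 27.38 L/h
At steady state, Dose/τ = Css × CL.
Dose = Css × CL × τ = 13.8 × 27.38 × 12.2 = 4610 mg

4610 mg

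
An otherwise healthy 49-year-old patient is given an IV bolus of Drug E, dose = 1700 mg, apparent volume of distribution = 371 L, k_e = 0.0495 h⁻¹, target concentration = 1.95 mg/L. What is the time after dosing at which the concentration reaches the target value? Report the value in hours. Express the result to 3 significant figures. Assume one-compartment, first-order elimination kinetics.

C₀ = Dose / Vd = 1700 / 371 = 4.582 mg/L
t = ln(C₀ / C) / k = ln(4.582 / 1.95) / 0.04950
  = ln(2.350) / 0.04950 = 0.8544 / 0.04950 = 17.26 h

17.3 h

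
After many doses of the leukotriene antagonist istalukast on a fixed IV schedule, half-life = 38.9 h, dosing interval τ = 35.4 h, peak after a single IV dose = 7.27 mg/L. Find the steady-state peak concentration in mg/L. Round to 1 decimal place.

k = ln2 / t½ = 0.693147 / 38.9 = 0.01782 h⁻¹
e^(−kτ) = e^(−0.01782 × 35.4) = 0.5322
Accumulation ratio R = 1 / (1 − e^(−kτ)) = 1 / (1 − 0.5322) = 2.138
Steady-state peak = C₀ × R = 7.27 × 2.138 = 15.54 mg/L

15.5 mg/L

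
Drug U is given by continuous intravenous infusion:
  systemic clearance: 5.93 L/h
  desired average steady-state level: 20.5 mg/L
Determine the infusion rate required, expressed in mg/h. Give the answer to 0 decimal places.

At steady state, infusion rate R₀ = Css × CL = 20.5 × 5.930 = 121.6 mg/h

122 mg/h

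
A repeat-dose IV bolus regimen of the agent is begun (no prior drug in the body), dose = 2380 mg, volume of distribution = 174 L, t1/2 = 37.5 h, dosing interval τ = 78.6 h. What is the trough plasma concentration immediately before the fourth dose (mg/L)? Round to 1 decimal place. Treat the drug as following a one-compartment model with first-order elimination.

4.1 mg/L

C₀ per dose = Dose / Vd = 2380 / 174 = 13.68 mg/L
k = ln2 / t½ = 0.693147 / 37.5 = 0.01848 h⁻¹
Fraction remaining after one interval: r = e^(−kτ) = e^(−0.01848 × 78.6) = 0.2340
Before dose 4, 3 doses have been given (aged 1τ, 2τ, 3τ).
C_trough = C₀ × (r + r² + … + r^3) = C₀ × r(1−r^3)/(1−r)
        = 13.68 × 0.2340 × (1 − 0.01281) / (1 − 0.2340) = 4.125 mg/L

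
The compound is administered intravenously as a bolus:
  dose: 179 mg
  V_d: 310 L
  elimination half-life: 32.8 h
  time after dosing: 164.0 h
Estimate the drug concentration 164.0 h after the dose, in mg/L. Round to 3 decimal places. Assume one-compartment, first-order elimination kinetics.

C₀ = Dose / Vd = 179.0 / 310 = 0.5774 mg/L
k = ln2 / t½ = 0.693147 / 32.8 = 0.02113 h⁻¹
t / t½ = 164.0 / 32.8 = 5 half-lives
C = C₀ × (1/2)^5 = 0.5774 × 0.03125 = 0.01804 mg/L

0.018 mg/L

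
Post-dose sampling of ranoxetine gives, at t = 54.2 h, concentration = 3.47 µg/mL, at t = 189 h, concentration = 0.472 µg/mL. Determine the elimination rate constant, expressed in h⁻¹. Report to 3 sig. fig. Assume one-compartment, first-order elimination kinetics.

0.0148 h⁻¹

k = ln(C₁/C₂) / (t₂ − t₁) = ln(3.47/0.472) / (189 − 54.2)
  = 1.995 / 134.8 = 0.01480 h⁻¹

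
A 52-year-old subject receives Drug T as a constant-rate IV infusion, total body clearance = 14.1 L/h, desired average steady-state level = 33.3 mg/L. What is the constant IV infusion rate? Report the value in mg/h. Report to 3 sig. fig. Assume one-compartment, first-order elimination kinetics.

At steady state, infusion rate R₀ = Css × CL = 33.3 × 14.10 = 469.5 mg/h

470 mg/h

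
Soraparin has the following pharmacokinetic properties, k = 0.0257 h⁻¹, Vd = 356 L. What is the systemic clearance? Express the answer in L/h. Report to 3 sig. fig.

9.15 L/h

CL = k × Vd = 0.0257 × 356 = 9.149 L/h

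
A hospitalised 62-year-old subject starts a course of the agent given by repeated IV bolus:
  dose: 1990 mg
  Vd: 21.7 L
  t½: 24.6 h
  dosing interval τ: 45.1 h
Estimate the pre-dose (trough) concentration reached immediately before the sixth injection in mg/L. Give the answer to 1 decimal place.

35.7 mg/L

C₀ per dose = Dose / Vd = 1990 / 21.7 = 91.71 mg/L
k = ln2 / t½ = 0.693147 / 24.6 = 0.02818 h⁻¹
Fraction remaining after one interval: r = e^(−kτ) = e^(−0.02818 × 45.1) = 0.2806
Before dose 6, 5 doses have been given (aged 1τ, 2τ, 3τ, 4τ, 5τ).
C_trough = C₀ × (r + r² + … + r^5) = C₀ × r(1−r^5)/(1−r)
        = 91.71 × 0.2806 × (1 − 0.001740) / (1 − 0.2806) = 35.71 mg/L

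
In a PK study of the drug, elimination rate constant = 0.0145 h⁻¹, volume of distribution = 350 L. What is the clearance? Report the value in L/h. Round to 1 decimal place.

CL = k × Vd = 0.0145 × 350 = 5.075 L/h

5.1 L/h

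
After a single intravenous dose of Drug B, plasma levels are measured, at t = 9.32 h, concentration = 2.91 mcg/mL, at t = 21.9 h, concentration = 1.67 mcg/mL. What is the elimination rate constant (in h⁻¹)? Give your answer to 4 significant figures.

0.04414 h⁻¹

k = ln(C₁/C₂) / (t₂ − t₁) = ln(2.91/1.67) / (21.9 − 9.32)
  = 0.5553 / 12.58 = 0.04414 h⁻¹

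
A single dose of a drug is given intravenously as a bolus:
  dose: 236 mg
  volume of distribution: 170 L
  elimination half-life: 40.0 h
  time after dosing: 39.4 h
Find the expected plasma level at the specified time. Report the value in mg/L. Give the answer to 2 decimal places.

0.70 mg/L

C₀ = Dose / Vd = 236.0 / 170 = 1.388 mg/L
k = ln2 / t½ = 0.693147 / 40.0 = 0.01733 h⁻¹
C = C₀ · e^(−k·t) = 1.388 × e^(−0.01733 × 39.4)
  = 1.388 × 0.5052 = 0.7012 mg/L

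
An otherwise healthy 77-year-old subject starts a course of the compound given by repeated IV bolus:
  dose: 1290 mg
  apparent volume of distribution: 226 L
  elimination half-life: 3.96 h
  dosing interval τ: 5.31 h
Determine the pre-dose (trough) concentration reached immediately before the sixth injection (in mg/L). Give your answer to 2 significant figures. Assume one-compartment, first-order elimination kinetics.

C₀ per dose = Dose / Vd = 1290 / 226 = 5.708 mg/L
k = ln2 / t½ = 0.693147 / 3.96 = 0.1750 h⁻¹
Fraction remaining after one interval: r = e^(−kτ) = e^(−0.1750 × 5.31) = 0.3948
Before dose 6, 5 doses have been given (aged 1τ, 2τ, 3τ, 4τ, 5τ).
C_trough = C₀ × (r + r² + … + r^5) = C₀ × r(1−r^5)/(1−r)
        = 5.708 × 0.3948 × (1 − 0.009591) / (1 − 0.3948) = 3.688 mg/L

3.7 mg/L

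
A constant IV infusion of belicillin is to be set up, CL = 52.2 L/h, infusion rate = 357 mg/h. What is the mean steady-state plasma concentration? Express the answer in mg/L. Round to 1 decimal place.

6.8 mg/L

At steady state Css = R₀ / CL = 357 / 52.20 = 6.839 mg/L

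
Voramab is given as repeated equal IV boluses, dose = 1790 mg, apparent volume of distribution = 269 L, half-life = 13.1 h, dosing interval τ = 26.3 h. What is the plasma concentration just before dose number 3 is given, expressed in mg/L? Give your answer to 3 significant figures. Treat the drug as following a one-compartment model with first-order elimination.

2.07 mg/L

C₀ per dose = Dose / Vd = 1790 / 269 = 6.654 mg/L
k = ln2 / t½ = 0.693147 / 13.1 = 0.05291 h⁻¹
Fraction remaining after one interval: r = e^(−kτ) = e^(−0.05291 × 26.3) = 0.2487
Before dose 3, 2 doses have been given (aged 1τ, 2τ).
C_trough = C₀ × (r + r²) = 6.654 × (0.2487 + 0.06185) = 2.066 mg/L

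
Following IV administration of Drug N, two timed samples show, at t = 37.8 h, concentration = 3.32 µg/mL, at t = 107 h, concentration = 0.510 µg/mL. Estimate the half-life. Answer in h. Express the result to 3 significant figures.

25.6 h

k = ln(C₁/C₂) / (t₂ − t₁) = ln(3.32/0.510) / (107 − 37.8)
  = 1.873 / 69.20 = 0.02707 h⁻¹
t½ = ln2 / k = 0.693147 / 0.02707 = 25.61 h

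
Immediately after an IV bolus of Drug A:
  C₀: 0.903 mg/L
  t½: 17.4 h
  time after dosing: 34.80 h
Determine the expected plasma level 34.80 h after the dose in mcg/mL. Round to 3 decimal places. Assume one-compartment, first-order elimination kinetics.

k = ln2 / t½ = 0.693147 / 17.4 = 0.03984 h⁻¹
t / t½ = 34.80 / 17.4 = 2 half-lives
C = C₀ × (1/2)^2 = 0.9030 × 0.2500 = 0.2258 mg/L
(0.2258 mg/L = 0.2258 mcg/mL)

0.226 mcg/mL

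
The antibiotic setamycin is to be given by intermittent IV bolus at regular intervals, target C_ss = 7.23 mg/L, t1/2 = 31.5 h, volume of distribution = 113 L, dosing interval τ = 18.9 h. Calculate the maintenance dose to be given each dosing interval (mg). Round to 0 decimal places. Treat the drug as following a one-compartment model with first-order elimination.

340 mg

k = ln2 / t½ = 0.693147 / 31.5 = 0.02200 h⁻¹
CL = k × Vd = 0.02200 × 113 = 2.486 L/h
At steady state, Dose/τ = Css × CL.
Dose = Css × CL × τ = 7.23 × 2.486 × 18.9 = 339.7 mg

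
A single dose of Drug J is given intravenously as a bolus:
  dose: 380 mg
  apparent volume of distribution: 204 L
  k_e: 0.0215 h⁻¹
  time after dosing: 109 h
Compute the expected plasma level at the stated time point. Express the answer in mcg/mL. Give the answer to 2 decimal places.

C₀ = Dose / Vd = 380.0 / 204 = 1.863 mg/L
C = C₀ · e^(−k·t) = 1.863 × e^(−0.02150 × 109)
  = 1.863 × 0.09599 = 0.1788 mg/L
(0.1788 mg/L = 0.1788 mcg/mL)

0.18 mcg/mL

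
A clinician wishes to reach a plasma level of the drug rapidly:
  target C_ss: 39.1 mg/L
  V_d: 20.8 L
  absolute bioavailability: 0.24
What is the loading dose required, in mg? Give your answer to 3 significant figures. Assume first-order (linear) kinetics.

3390 mg

LD = Css × Vd / F = 39.1 × 20.8 / 0.24 = 3389 mg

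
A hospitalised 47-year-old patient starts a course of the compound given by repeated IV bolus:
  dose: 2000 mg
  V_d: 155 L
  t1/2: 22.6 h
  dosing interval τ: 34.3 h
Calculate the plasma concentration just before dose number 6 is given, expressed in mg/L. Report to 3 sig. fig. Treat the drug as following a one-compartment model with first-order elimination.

6.89 mg/L

C₀ per dose = Dose / Vd = 2000 / 155 = 12.90 mg/L
k = ln2 / t½ = 0.693147 / 22.6 = 0.03067 h⁻¹
Fraction remaining after one interval: r = e^(−kτ) = e^(−0.03067 × 34.3) = 0.3492
Before dose 6, 5 doses have been given (aged 1τ, 2τ, 3τ, 4τ, 5τ).
C_trough = C₀ × (r + r² + … + r^5) = C₀ × r(1−r^5)/(1−r)
        = 12.90 × 0.3492 × (1 − 0.005192) / (1 − 0.3492) = 6.886 mg/L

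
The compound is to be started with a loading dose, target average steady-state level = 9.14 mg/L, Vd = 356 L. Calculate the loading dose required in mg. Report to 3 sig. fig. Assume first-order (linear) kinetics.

3250 mg

LD = Css × Vd = 9.14 × 356 = 3254 mg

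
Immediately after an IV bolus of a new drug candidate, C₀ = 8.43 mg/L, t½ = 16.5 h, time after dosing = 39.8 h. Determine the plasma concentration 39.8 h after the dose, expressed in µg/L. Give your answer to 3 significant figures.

1580 µg/L

k = ln2 / t½ = 0.693147 / 16.5 = 0.04201 h⁻¹
C = C₀ · e^(−k·t) = 8.430 × e^(−0.04201 × 39.8)
  = 8.430 × 0.1879 = 1.584 mg/L
Convert: 1.584 mg/L × 1000 = 1584 µg/L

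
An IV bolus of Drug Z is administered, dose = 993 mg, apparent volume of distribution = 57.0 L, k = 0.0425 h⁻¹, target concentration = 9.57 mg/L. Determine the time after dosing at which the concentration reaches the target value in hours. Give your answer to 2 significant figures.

C₀ = Dose / Vd = 993.0 / 57.0 = 17.42 mg/L
t = ln(C₀ / C) / k = ln(17.42 / 9.57) / 0.04250
  = ln(1.820) / 0.04250 = 0.5988 / 0.04250 = 14.09 h

14 h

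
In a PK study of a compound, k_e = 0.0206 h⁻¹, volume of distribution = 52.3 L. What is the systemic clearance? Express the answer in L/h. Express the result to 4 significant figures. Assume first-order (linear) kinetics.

1.077 L/h

CL = k × Vd = 0.0206 × 52.3 = 1.077 L/h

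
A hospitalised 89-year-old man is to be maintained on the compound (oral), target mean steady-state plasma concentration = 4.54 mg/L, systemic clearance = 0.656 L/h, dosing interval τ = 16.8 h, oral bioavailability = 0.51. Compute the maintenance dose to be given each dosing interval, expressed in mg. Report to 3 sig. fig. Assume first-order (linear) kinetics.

At steady state, F × (Dose/τ) = Css × CL.
Dose = Css × CL × τ / F = 4.54 × 0.6560 × 16.8 / 0.51 = 98.11 mg

98.1 mg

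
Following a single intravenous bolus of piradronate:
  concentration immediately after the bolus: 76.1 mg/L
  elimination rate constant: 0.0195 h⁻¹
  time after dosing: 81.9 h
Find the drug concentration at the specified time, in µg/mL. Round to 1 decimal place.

C = C₀ · e^(−k·t) = 76.10 × e^(−0.01950 × 81.9)
  = 76.10 × 0.2025 = 15.41 mg/L
(15.41 mg/L = 15.41 µg/mL)

15.4 µg/mL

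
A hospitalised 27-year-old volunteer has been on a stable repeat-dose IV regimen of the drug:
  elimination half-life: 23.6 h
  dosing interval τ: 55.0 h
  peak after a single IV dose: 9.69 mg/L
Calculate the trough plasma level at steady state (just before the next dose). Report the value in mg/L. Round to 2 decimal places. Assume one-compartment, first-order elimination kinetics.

2.40 mg/L

k = ln2 / t½ = 0.693147 / 23.6 = 0.02937 h⁻¹
e^(−kτ) = e^(−0.02937 × 55.0) = 0.1988
Accumulation ratio R = 1 / (1 − e^(−kτ)) = 1 / (1 − 0.1988) = 1.248
Steady-state trough = C₀ × R × e^(−kτ) = 9.69 × 1.248 × 0.1988 = 2.404 mg/L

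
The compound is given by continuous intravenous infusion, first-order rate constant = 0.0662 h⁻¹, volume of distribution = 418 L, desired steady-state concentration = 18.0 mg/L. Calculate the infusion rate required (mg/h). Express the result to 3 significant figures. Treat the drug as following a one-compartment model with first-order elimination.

CL = k × Vd = 0.06620 × 418 = 27.67 L/h
At steady state, infusion rate R₀ = Css × CL = 18.0 × 27.67 = 498.1 mg/h

498 mg/h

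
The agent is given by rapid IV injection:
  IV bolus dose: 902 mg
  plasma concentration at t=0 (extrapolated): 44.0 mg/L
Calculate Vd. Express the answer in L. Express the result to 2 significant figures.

Vd = Dose / C₀ = 902.0 / 44.0 = 20.50 L

21 L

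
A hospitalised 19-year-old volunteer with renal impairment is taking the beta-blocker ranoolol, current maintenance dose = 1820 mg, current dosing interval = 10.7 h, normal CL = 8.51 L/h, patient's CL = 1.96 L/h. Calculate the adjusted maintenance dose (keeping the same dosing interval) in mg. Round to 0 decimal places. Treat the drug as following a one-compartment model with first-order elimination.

419 mg

To keep the same average steady-state level, dosing rate must scale with clearance.
CL ratio = 1.96 / 8.51 = 0.2303
New dose (same interval) = 1820 × 0.2303 = 419.1 mg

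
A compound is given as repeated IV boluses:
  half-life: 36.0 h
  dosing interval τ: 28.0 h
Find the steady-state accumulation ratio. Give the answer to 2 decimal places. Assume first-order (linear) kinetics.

2.40

k = ln2 / t½ = 0.693147 / 36.0 = 0.01925 h⁻¹
e^(−kτ) = e^(−0.01925 × 28.0) = 0.5833
Accumulation ratio R = 1 / (1 − e^(−kτ)) = 1 / (1 − 0.5833) = 2.400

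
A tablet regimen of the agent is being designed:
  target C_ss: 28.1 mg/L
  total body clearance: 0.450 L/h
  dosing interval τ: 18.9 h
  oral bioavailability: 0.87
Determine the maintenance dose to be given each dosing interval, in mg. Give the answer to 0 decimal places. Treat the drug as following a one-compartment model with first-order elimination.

At steady state, F × (Dose/τ) = Css × CL.
Dose = Css × CL × τ / F = 28.1 × 0.4500 × 18.9 / 0.87 = 274.7 mg

275 mg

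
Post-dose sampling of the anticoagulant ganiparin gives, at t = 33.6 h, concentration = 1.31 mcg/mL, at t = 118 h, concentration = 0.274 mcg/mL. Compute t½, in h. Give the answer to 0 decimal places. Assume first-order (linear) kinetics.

k = ln(C₁/C₂) / (t₂ − t₁) = ln(1.31/0.274) / (118 − 33.6)
  = 1.565 / 84.40 = 0.01854 h⁻¹
t½ = ln2 / k = 0.693147 / 0.01854 = 37.39 h

37 h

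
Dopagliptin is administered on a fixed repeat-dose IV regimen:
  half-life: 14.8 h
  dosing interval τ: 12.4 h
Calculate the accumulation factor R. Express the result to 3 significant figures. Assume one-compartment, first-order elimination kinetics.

k = ln2 / t½ = 0.693147 / 14.8 = 0.04683 h⁻¹
e^(−kτ) = e^(−0.04683 × 12.4) = 0.5595
Accumulation ratio R = 1 / (1 − e^(−kτ)) = 1 / (1 − 0.5595) = 2.270

2.27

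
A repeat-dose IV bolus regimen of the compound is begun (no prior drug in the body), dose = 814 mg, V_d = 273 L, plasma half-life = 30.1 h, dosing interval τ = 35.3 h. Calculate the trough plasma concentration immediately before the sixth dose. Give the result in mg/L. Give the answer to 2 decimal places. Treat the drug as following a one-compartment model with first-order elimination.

2.34 mg/L

C₀ per dose = Dose / Vd = 814 / 273 = 2.982 mg/L
k = ln2 / t½ = 0.693147 / 30.1 = 0.02303 h⁻¹
Fraction remaining after one interval: r = e^(−kτ) = e^(−0.02303 × 35.3) = 0.4435
Before dose 6, 5 doses have been given (aged 1τ, 2τ, 3τ, 4τ, 5τ).
C_trough = C₀ × (r + r² + … + r^5) = C₀ × r(1−r^5)/(1−r)
        = 2.982 × 0.4435 × (1 − 0.01716) / (1 − 0.4435) = 2.336 mg/L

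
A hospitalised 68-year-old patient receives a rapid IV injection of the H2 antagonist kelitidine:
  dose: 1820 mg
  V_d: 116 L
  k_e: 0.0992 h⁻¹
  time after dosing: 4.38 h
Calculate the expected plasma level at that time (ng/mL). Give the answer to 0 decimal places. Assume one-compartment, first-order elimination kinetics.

C₀ = Dose / Vd = 1820 / 116 = 15.69 mg/L
C = C₀ · e^(−k·t) = 15.69 × e^(−0.09920 × 4.38)
  = 15.69 × 0.6476 = 10.16 mg/L
Convert: 10.16 mg/L × 1000 = 10160 ng/mL

10160 ng/mL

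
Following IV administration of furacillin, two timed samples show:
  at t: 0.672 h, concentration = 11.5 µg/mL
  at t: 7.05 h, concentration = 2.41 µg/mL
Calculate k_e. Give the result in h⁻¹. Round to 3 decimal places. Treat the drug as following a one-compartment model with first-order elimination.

0.245 h⁻¹

k = ln(C₁/C₂) / (t₂ − t₁) = ln(11.5/2.41) / (7.05 − 0.672)
  = 1.563 / 6.378 = 0.2451 h⁻¹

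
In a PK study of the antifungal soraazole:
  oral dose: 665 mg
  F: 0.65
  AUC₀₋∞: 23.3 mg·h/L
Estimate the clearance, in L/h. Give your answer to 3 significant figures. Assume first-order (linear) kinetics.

18.6 L/h

CL = F·Dose / AUC = 0.65 × 665 / 23.3 = 18.55 L/h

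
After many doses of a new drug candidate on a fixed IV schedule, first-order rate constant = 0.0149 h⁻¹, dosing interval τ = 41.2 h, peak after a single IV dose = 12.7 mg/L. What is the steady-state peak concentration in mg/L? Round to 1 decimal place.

e^(−kτ) = e^(−0.01490 × 41.2) = 0.5412
Accumulation ratio R = 1 / (1 − e^(−kτ)) = 1 / (1 − 0.5412) = 2.180
Steady-state peak = C₀ × R = 12.7 × 2.180 = 27.69 mg/L

27.7 mg/L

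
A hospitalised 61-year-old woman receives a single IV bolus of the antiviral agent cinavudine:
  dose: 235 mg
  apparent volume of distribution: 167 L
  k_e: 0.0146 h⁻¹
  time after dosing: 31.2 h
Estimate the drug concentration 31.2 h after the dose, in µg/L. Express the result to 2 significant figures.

C₀ = Dose / Vd = 235.0 / 167 = 1.407 mg/L
C = C₀ · e^(−k·t) = 1.407 × e^(−0.01460 × 31.2)
  = 1.407 × 0.6341 = 0.8922 mg/L
Convert: 0.8922 mg/L × 1000 = 892.2 µg/L

890 µg/L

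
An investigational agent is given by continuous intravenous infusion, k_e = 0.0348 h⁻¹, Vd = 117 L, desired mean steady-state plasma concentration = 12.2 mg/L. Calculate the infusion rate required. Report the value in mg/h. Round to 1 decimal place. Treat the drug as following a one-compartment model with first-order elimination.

49.7 mg/h

CL = k × Vd = 0.03480 × 117 = 4.072 L/h
At steady state, infusion rate R₀ = Css × CL = 12.2 × 4.072 = 49.68 mg/h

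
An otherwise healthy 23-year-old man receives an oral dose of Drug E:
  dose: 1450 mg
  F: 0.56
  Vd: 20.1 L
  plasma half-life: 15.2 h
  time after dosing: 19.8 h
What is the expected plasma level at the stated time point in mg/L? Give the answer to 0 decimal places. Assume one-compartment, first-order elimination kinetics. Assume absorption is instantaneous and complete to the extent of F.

Amount reaching circulation = F × Dose = 0.56 × 1450 = 812.0 mg
C₀ = F·Dose / Vd = 812.0 / 20.1 = 40.40 mg/L
k = ln2 / t½ = 0.693147 / 15.2 = 0.04560 h⁻¹
C = C₀ · e^(−k·t) = 40.40 × e^(−0.04560 × 19.8)
  = 40.40 × 0.4054 = 16.38 mg/L

16 mg/L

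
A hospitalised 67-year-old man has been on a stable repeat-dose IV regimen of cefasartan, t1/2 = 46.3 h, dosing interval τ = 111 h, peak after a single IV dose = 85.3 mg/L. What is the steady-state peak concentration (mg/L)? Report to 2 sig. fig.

k = ln2 / t½ = 0.693147 / 46.3 = 0.01497 h⁻¹
e^(−kτ) = e^(−0.01497 × 111) = 0.1898
Accumulation ratio R = 1 / (1 − e^(−kτ)) = 1 / (1 − 0.1898) = 1.234
Steady-state peak = C₀ × R = 85.3 × 1.234 = 105.3 mg/L

110 mg/L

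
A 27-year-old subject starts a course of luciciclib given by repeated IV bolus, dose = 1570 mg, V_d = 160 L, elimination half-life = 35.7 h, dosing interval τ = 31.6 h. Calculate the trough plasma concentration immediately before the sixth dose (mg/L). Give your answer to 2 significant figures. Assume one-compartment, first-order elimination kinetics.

11 mg/L

C₀ per dose = Dose / Vd = 1570 / 160 = 9.813 mg/L
k = ln2 / t½ = 0.693147 / 35.7 = 0.01942 h⁻¹
Fraction remaining after one interval: r = e^(−kτ) = e^(−0.01942 × 31.6) = 0.5414
Before dose 6, 5 doses have been given (aged 1τ, 2τ, 3τ, 4τ, 5τ).
C_trough = C₀ × (r + r² + … + r^5) = C₀ × r(1−r^5)/(1−r)
        = 9.813 × 0.5414 × (1 − 0.04651) / (1 − 0.5414) = 11.05 mg/L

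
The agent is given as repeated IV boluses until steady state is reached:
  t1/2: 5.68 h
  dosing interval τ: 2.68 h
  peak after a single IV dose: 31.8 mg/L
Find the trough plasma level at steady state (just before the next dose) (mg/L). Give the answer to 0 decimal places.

82 mg/L

k = ln2 / t½ = 0.693147 / 5.68 = 0.1220 h⁻¹
e^(−kτ) = e^(−0.1220 × 2.68) = 0.7211
Accumulation ratio R = 1 / (1 − e^(−kτ)) = 1 / (1 − 0.7211) = 3.586
Steady-state trough = C₀ × R × e^(−kτ) = 31.8 × 3.586 × 0.7211 = 82.23 mg/L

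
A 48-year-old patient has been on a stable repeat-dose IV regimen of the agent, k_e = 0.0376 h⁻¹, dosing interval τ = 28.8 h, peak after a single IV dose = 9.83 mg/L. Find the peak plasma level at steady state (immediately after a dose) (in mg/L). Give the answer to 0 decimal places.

15 mg/L

e^(−kτ) = e^(−0.03760 × 28.8) = 0.3386
Accumulation ratio R = 1 / (1 − e^(−kτ)) = 1 / (1 − 0.3386) = 1.512
Steady-state peak = C₀ × R = 9.83 × 1.512 = 14.86 mg/L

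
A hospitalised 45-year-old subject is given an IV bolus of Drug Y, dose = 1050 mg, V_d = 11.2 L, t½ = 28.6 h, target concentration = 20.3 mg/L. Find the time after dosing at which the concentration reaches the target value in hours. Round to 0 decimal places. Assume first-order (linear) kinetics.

C₀ = Dose / Vd = 1050 / 11.2 = 93.75 mg/L
k = ln2 / t½ = 0.693147 / 28.6 = 0.02424 h⁻¹
t = ln(C₀ / C) / k = ln(93.75 / 20.3) / 0.02424
  = ln(4.618) / 0.02424 = 1.530 / 0.02424 = 63.12 h

63 h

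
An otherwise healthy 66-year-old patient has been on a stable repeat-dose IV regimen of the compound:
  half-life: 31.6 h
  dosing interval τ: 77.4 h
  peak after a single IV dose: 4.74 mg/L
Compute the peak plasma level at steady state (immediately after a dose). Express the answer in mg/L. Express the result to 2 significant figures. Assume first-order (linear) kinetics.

k = ln2 / t½ = 0.693147 / 31.6 = 0.02194 h⁻¹
e^(−kτ) = e^(−0.02194 × 77.4) = 0.1830
Accumulation ratio R = 1 / (1 − e^(−kτ)) = 1 / (1 − 0.1830) = 1.224
Steady-state peak = C₀ × R = 4.74 × 1.224 = 5.802 mg/L

5.8 mg/L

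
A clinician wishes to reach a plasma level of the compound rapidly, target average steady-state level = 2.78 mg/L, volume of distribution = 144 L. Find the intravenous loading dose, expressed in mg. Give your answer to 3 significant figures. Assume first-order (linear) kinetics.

LD = Css × Vd = 2.78 × 144 = 400.3 mg

400 mg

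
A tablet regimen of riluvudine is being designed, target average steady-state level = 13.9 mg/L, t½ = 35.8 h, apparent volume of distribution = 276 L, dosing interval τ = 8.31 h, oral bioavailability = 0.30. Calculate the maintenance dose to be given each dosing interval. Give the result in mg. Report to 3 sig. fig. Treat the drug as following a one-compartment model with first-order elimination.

k = ln2 / t½ = 0.693147 / 35.8 = 0.01936 h⁻¹
CL = k × Vd = 0.01936 × 276 = 5.343 L/h
At steady state, F × (Dose/τ) = Css × CL.
Dose = Css × CL × τ / F = 13.9 × 5.343 × 8.31 / 0.30 = 2057 mg

2060 mg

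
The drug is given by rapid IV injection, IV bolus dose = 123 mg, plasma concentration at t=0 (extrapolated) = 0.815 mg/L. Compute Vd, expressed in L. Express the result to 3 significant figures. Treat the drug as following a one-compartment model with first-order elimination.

151 L

Vd = Dose / C₀ = 123.0 / 0.815 = 150.9 L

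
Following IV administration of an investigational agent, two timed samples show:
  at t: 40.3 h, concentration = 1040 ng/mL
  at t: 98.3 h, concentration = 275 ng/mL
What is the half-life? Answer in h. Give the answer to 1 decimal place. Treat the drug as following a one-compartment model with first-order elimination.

30.2 h

k = ln(C₁/C₂) / (t₂ − t₁) = ln(1040/275) / (98.3 − 40.3)
  = 1.330 / 58.00 = 0.02293 h⁻¹
t½ = ln2 / k = 0.693147 / 0.02293 = 30.23 h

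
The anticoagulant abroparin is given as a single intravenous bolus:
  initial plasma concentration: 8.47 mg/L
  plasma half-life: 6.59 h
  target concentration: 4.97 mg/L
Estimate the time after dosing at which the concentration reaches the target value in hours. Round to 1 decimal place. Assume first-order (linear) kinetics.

k = ln2 / t½ = 0.693147 / 6.59 = 0.1052 h⁻¹
t = ln(C₀ / C) / k = ln(8.470 / 4.97) / 0.1052
  = ln(1.704) / 0.1052 = 0.5330 / 0.1052 = 5.067 h

5.1 h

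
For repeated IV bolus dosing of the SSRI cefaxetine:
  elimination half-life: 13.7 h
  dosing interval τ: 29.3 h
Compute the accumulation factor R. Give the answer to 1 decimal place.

1.3

k = ln2 / t½ = 0.693147 / 13.7 = 0.05059 h⁻¹
e^(−kτ) = e^(−0.05059 × 29.3) = 0.2271
Accumulation ratio R = 1 / (1 − e^(−kτ)) = 1 / (1 − 0.2271) = 1.294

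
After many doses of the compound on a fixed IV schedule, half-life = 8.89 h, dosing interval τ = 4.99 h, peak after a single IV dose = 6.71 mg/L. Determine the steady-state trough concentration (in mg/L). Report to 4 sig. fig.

14.11 mg/L

k = ln2 / t½ = 0.693147 / 8.89 = 0.07797 h⁻¹
e^(−kτ) = e^(−0.07797 × 4.99) = 0.6777
Accumulation ratio R = 1 / (1 − e^(−kτ)) = 1 / (1 − 0.6777) = 3.103
Steady-state trough = C₀ × R × e^(−kτ) = 6.71 × 3.103 × 0.6777 = 14.11 mg/L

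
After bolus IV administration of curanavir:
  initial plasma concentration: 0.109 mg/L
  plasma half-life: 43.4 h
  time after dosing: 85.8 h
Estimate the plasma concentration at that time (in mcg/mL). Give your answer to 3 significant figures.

0.0277 mcg/mL

k = ln2 / t½ = 0.693147 / 43.4 = 0.01597 h⁻¹
C = C₀ · e^(−k·t) = 0.1090 × e^(−0.01597 × 85.8)
  = 0.1090 × 0.2540 = 0.02769 mg/L
(0.02769 mg/L = 0.02769 mcg/mL)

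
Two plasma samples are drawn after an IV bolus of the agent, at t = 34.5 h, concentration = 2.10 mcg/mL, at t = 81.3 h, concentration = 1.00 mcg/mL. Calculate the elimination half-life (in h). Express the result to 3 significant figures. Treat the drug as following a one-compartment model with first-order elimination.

k = ln(C₁/C₂) / (t₂ − t₁) = ln(2.10/1.00) / (81.3 − 34.5)
  = 0.7419 / 46.80 = 0.01585 h⁻¹
t½ = ln2 / k = 0.693147 / 0.01585 = 43.73 h

43.7 h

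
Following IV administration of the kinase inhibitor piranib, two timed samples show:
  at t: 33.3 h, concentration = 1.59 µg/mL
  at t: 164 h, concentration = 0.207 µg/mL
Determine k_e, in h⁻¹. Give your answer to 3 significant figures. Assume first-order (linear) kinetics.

0.0156 h⁻¹

k = ln(C₁/C₂) / (t₂ − t₁) = ln(1.59/0.207) / (164 − 33.3)
  = 2.039 / 130.7 = 0.01560 h⁻¹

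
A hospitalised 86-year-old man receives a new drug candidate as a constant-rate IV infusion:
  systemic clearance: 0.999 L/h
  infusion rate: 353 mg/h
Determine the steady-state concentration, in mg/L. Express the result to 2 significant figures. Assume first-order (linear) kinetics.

At steady state Css = R₀ / CL = 353 / 0.9990 = 353.4 mg/L

350 mg/L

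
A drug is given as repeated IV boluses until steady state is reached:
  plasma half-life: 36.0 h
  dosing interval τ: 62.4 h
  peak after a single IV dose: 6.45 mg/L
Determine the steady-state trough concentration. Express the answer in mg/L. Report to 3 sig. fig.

2.77 mg/L

k = ln2 / t½ = 0.693147 / 36.0 = 0.01925 h⁻¹
e^(−kτ) = e^(−0.01925 × 62.4) = 0.3008
Accumulation ratio R = 1 / (1 − e^(−kτ)) = 1 / (1 − 0.3008) = 1.430
Steady-state trough = C₀ × R × e^(−kτ) = 6.45 × 1.430 × 0.3008 = 2.774 mg/L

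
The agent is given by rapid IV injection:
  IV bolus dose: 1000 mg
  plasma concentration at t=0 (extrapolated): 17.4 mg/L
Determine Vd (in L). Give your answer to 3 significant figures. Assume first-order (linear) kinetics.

Vd = Dose / C₀ = 1000 / 17.4 = 57.47 L

57.5 L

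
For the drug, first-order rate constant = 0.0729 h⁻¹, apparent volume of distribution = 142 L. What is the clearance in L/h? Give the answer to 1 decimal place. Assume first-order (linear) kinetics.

CL = k × Vd = 0.0729 × 142 = 10.35 L/h

10.4 L/h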